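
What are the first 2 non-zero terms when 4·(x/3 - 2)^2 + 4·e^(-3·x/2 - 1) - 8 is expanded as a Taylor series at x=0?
x·(-16/3 - 6·e^(-1)) + 4·e^(-1) + 8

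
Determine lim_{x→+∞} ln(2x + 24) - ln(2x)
This is an ∞ − ∞ indeterminate form.
Combine the logarithms: ln(2x+24) − ln(2x) = ln((2x+24)/(2x)) = ln(1 + 24/(2x)) → ln(1) = 0.
Limit = 0.

Final answer: 0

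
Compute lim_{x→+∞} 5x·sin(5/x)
As x → +∞: let u = 5/x → 0⁺; then 5·x·sin(5/x) = 5·5·sin(u)/u → 5·5·1 = 25.
Limit = 25.

Final answer: 25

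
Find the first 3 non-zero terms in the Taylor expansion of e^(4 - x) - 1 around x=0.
x^2·e^(4)/2 - x·e^(4) - 1 + e^(4)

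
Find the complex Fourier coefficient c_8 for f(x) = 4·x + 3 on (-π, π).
Compute the real Fourier coefficients first: a_8 = 0, b_8 = -1.
Then c_8 = (a_8 − i·b_8)/2 = i/2.

Final answer: i/2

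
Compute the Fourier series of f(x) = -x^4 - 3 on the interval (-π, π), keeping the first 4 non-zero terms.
(-48 + 8·π^2)·cos(x) + (3 - 2·π^2)·cos(2·x) + (-16/27 + 8·π^2/9)·cos(3·x) - π^4/5 - 3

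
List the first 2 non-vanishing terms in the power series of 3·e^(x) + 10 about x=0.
3·x + 13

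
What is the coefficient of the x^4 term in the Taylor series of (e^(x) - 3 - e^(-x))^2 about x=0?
Expand to order 4: (e^(x) - 3 - e^(-x))^2 = 4·x^4/3 - 2·x^3 + 4·x^2 - 12·x + 9 + O(x^5).
The coefficient of x^4 is 4/3.

Final answer: 4/3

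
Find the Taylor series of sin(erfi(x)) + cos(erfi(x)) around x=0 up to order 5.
x^5·(-4/(3·π^(3/2)) + 4/(15·π^(5/2)) + 1/(5·√(π))) + x^4·(-4/(3·π) + 2/(3·π^2)) + x^3·(-4/(3·π^(3/2)) + 2/(3·√(π))) - 2·x^2/π + 2·x/√(π) + 1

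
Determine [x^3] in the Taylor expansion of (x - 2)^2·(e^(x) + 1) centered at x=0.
Expand to order 3: (x - 2)^2·(e^(x) + 1) = -x^3/3 - 4·x + 8 + O(x^4).
The coefficient of x^3 is -1/3.

Final answer: -1/3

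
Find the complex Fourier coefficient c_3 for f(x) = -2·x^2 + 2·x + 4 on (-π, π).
Compute the real Fourier coefficients first: a_3 = 8/9, b_3 = 4/3.
Then c_3 = (a_3 − i·b_3)/2 = 4/9 - 2·i/3.

Final answer: 4/9 - 2·i/3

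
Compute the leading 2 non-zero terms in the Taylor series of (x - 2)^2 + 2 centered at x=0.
6 - 4·x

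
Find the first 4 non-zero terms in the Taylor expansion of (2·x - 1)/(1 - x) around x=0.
x^3 + x^2 + x - 1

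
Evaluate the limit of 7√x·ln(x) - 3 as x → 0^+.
The product is a 0·∞ indeterminate form at x → 0⁺.
Rewrite the product as 7·ln(x) / x^(-1/2) and apply L'Hôpital, or use the standard hierarchy x^(-1/2) ≫ |ln x| as x → 0⁺.
The indeterminate product → 0, so the limit = -3.

Final answer: -3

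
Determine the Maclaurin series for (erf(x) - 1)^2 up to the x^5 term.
-2·x^5/(5·√(π)) - 8·x^4/(3·π) + 4·x^3/(3·√(π)) + 4·x^2/π - 4·x/√(π) + 1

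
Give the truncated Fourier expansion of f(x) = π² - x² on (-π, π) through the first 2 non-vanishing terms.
4·cos(x) + 2·π^2/3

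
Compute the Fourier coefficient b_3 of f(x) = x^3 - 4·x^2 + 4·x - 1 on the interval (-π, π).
b_3 = (1/π) ∫_{-π}^{π} f(x)·sin(3x) dx.
Evaluate the integral (use parity and integration by parts as needed): b_3 = 20/9 + 2·π^2/3.

Final answer: 20/9 + 2·π^2/3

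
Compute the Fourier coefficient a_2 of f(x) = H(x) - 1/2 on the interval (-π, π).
a_2 = (1/π) ∫_{-π}^{π} f(x)·cos(2x) dx.
Evaluate the integral (use parity and integration by parts as needed): a_2 = 0.

Final answer: 0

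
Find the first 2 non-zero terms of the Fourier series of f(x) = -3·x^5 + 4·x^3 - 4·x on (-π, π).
(-776 - 6·π^4 + 128·π^2)·sin(x) + (-19·π^2 + 65/2 + 3·π^4)·sin(2·x)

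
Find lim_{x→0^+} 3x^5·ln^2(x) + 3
The product is a 0·∞ indeterminate form at x → 0⁺.
Rewrite the product as 3·ln^2(x) / x^(-5) and apply L'Hôpital, or use the standard hierarchy x^(-5) ≫ |ln x|^2 as x → 0⁺.
The indeterminate product → 0, so the limit = 3.

Final answer: 3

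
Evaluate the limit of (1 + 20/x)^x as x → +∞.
As x → +∞: this is the defining limit (1 + 20/x)^x → e^20.
Limit = e^(20).

Final answer: e^(20)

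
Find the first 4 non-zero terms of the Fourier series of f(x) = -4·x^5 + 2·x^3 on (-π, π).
(-984 - 8·π^4 + 164·π^2)·sin(x) + (-22·π^2 + 33 + 4·π^4)·sin(2·x) + (-8·π^4/3 - 392/81 + 196·π^2/27)·sin(3·x) + (-7·π^2/2 + 21/16 + 2·π^4)·sin(4·x)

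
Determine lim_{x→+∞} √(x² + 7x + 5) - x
This is an ∞ − ∞ indeterminate form.
Multiply and divide by the conjugate √(x²+7x + 5) + x; the x² terms cancel, leaving (7x + 5)/(√(x²+7x + 5)+x) → 7/2.
Limit = 7/2.

Final answer: 7/2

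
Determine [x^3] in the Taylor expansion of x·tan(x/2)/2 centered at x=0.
Expand to order 3: x·tan(x/2)/2 = x^2/4 + O(x^4).
The coefficient of x^3 is 0.

Final answer: 0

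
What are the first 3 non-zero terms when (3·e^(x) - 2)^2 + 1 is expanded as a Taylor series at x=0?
12·x^2 + 6·x + 2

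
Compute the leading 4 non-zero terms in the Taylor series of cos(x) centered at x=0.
-x^6/720 + x^4/24 - x^2/2 + 1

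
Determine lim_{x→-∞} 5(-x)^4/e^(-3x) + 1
The quotient is an ∞/∞ indeterminate form as x → -∞.
Compare growth rates of the dominant terms (exponentials ≫ polynomials ≫ logarithms), or apply L'Hôpital's rule; the quotient → 0.
Adding the constant: 0 + 1 = 1. Limit = 1.

Final answer: 1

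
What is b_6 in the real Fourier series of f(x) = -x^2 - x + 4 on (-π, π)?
b_6 = (1/π) ∫_{-π}^{π} f(x)·sin(6x) dx.
Evaluate the integral (use parity and integration by parts as needed): b_6 = 1/3.

Final answer: 1/3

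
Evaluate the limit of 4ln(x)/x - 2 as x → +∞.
The quotient is an ∞/∞ indeterminate form as x → +∞.
The polynomial denominator x dominates the logarithmic numerator (any positive power of x ≫ ln(x) as x → ∞), so the quotient → 0.
Adding the constant: 0 - 2 = -2. Limit = -2.

Final answer: -2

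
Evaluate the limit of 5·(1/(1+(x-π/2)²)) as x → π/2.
Direct substitution at x = π/2 gives 5.

Final answer: 5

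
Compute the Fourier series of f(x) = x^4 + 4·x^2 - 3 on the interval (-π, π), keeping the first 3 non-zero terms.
(32 - 8·π^2)·cos(x) + (1 + 2·π^2)·cos(2·x) - 3 + 4·π^2/3 + π^4/5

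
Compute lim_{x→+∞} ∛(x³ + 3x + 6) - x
This is an ∞ − ∞ indeterminate form.
Multiply by (A² + AB + B²)/(A² + AB + B²) where A = ∛(x³+3x + 6), B = x to use A³ − B³ = (A−B)(A²+AB+B²); the x³ terms cancel, leaving (3x + 6)/(A²+AB+B²) with denominator ~ 3x², so the limit is 0.
Limit = 0.

Final answer: 0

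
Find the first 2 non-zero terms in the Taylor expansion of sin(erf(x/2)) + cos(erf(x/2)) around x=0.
x/√(π) + 1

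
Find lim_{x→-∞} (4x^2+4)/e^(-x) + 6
The quotient is an ∞/∞ indeterminate form as x → -∞.
Compare growth rates of the dominant terms (exponentials ≫ polynomials ≫ logarithms), or apply L'Hôpital's rule; the quotient → 0.
Adding the constant: 0 + 6 = 6. Limit = 6.

Final answer: 6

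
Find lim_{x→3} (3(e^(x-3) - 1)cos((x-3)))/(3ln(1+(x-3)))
Both numerator and denominator → 0 as x → 3; this is a 0/0 indeterminate form.
Expand each to leading order near x = 3: numerator ~ 3·(x - 3), denominator ~ 3·(x - 3).
The limit of the ratio is 1.

Final answer: 1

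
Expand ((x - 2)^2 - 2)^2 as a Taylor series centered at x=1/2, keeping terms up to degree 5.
1/16 - 3·(x - 1/2)/2 + 19·(x - 1/2)^2/2 - 6·(x - 1/2)^3 + (x - 1/2)^4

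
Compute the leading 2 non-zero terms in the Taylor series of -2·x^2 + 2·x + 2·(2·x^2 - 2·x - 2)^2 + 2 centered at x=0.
18·x + 10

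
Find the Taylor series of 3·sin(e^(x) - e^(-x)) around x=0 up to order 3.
-3·x^3 + 6·x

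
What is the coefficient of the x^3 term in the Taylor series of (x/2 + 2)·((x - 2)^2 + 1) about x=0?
Expand to order 3: (x/2 + 2)·((x - 2)^2 + 1) = x^3/2 - 11·x/2 + 10 + O(x^4).
The coefficient of x^3 is 1/2.

Final answer: 1/2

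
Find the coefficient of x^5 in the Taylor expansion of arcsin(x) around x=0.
Expand to order 5: arcsin(x) = 3·x^5/40 + x^3/6 + x + O(x^6).
The coefficient of x^5 is 3/40.

Final answer: 3/40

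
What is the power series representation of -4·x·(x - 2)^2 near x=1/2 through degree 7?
-9/2 - 3·(x - 1/2) + 10·(x - 1/2)^2 - 4·(x - 1/2)^3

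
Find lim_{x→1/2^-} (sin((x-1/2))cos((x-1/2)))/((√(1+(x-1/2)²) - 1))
Both numerator and denominator → 0 as x → 1/2^-; this is a 0/0 indeterminate form.
Expand each to leading order near x = 1/2: numerator ~ (x - 1/2), denominator ~ (x - 1/2)^2/2.
The limit of the ratio is -∞.

Final answer: -∞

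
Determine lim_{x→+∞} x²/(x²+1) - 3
Evaluate the dominant behaviour as x → +∞; each term tends to a finite value or vanishes.
Limit = -2.

Final answer: -2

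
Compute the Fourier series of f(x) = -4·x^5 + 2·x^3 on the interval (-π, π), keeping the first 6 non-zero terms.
(-984 - 8·π^4 + 164·π^2)·sin(x) + (-22·π^2 + 33 + 4·π^4)·sin(2·x) + (-8·π^4/3 - 392/81 + 196·π^2/27)·sin(3·x) + (-7·π^2/2 + 21/16 + 2·π^4)·sin(4·x) + (-8·π^4/5 - 312/625 + 52·π^2/25)·sin(5·x) + (-38·π^2/27 + 19/81 + 4·π^4/3)·sin(6·x)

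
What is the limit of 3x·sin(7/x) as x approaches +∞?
As x → +∞: let u = 7/x → 0⁺; then 3·x·sin(7/x) = 3·7·sin(u)/u → 3·7·1 = 21.
Limit = 21.

Final answer: 21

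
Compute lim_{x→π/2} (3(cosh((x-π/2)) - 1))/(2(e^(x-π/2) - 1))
Both numerator and denominator → 0 as x → π/2; this is a 0/0 indeterminate form.
Expand each to leading order near x = π/2: numerator ~ 3·(x - π/2)^2/2, denominator ~ 2·(x - π/2).
The limit of the ratio is 0.

Final answer: 0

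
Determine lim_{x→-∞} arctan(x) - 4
Evaluate the dominant behaviour as x → -∞; each term tends to a finite value or vanishes.
Limit = -4 - π/2.

Final answer: -4 - π/2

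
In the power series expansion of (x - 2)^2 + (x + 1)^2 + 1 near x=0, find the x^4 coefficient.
Expand to order 4: (x - 2)^2 + (x + 1)^2 + 1 = 2·x^2 - 2·x + 6 + O(x^5).
The coefficient of x^4 is 0.

Final answer: 0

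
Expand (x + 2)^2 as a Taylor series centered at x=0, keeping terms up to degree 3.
x^2 + 4·x + 4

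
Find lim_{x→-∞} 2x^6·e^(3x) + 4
The product is a 0·∞ indeterminate form at x → -∞.
Rewrite the product as 2x^6 / e^(-3x) (an ∞/∞ form) and apply L'Hôpital, or use the standard hierarchy e^(3|x|) ≫ |x^6| as x → -∞.
The indeterminate product → 0, so the limit = 4.

Final answer: 4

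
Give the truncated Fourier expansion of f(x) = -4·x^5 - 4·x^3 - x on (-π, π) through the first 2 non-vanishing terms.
(-914 - 8·π^4 + 152·π^2)·sin(x) + (-16·π^2 + 25 + 4·π^4)·sin(2·x)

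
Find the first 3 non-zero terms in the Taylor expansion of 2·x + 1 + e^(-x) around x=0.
x^2/2 + x + 2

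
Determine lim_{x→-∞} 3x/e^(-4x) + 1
The quotient is an ∞/∞ indeterminate form as x → -∞.
Compare growth rates of the dominant terms (exponentials ≫ polynomials ≫ logarithms), or apply L'Hôpital's rule; the quotient → 0.
Adding the constant: 0 + 1 = 1. Limit = 1.

Final answer: 1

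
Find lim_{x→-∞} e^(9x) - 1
Evaluate the dominant behaviour as x → -∞; each term tends to a finite value or vanishes.
Limit = -1.

Final answer: -1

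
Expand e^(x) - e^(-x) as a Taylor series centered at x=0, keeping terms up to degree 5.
x^5/60 + x^3/3 + 2·x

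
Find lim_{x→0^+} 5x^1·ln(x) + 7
The product is a 0·∞ indeterminate form at x → 0⁺.
Rewrite the product as 5·ln(x) / x^(-1) and apply L'Hôpital, or use the standard hierarchy x^(-1) ≫ |ln x| as x → 0⁺.
The indeterminate product → 0, so the limit = 7.

Final answer: 7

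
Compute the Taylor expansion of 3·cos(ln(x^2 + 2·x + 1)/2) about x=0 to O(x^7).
-19·x^6/24 + x^5 - 5·x^4/4 + 3·x^3/2 - 3·x^2/2 + 3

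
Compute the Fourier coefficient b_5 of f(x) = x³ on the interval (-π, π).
b_5 = (1/π) ∫_{-π}^{π} f(x)·sin(5x) dx.
Evaluate the integral (use parity and integration by parts as needed): b_5 = -12/125 + 2·π^2/5.

Final answer: -12/125 + 2·π^2/5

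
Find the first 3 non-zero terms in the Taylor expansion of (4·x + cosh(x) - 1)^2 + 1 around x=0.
4·x^3 + 16·x^2 + 1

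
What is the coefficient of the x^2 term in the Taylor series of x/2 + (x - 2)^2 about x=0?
Expand to order 2: x/2 + (x - 2)^2 = x^2 - 7·x/2 + 4 + O(x^3).
The coefficient of x^2 is 1.

Final answer: 1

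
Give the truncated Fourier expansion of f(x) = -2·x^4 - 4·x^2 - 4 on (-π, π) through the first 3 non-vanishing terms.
(-80 + 16·π^2)·cos(x) + (2 - 4·π^2)·cos(2·x) - 2·π^4/5 - 4·π^2/3 - 4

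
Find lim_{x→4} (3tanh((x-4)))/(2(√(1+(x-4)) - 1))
Both numerator and denominator → 0 as x → 4; this is a 0/0 indeterminate form.
Expand each to leading order near x = 4: numerator ~ 3·(x - 4), denominator ~ (x - 4).
The limit of the ratio is 3.

Final answer: 3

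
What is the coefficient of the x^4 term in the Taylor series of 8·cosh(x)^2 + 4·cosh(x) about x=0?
Expand to order 4: 8·cosh(x)^2 + 4·cosh(x) = 17·x^4/6 + 10·x^2 + 12 + O(x^5).
The coefficient of x^4 is 17/6.

Final answer: 17/6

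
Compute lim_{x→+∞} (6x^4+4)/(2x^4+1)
This is an ∞/∞ indeterminate form as x → +∞.
Divide numerator and denominator by x^4 and let the lower-order terms vanish; the leading terms give 6/2 = 3.
Limit = 3.

Final answer: 3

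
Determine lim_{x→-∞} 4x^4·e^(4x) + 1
The product is a 0·∞ indeterminate form at x → -∞.
Rewrite the product as 4x^4 / e^(-4x) (an ∞/∞ form) and apply L'Hôpital, or use the standard hierarchy e^(4|x|) ≫ |x^4| as x → -∞.
The indeterminate product → 0, so the limit = 1.

Final answer: 1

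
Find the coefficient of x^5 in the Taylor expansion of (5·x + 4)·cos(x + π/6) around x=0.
Expand to order 5: (5·x + 4)·cos(x + π/6) = x^5·(-1/60 + 5·√(3)/48) + x^4·(√(3)/12 + 5/12) + x^3·(1/3 - 5·√(3)/4) + x^2·(-5/2 - √(3)) + x·(-2 + 5·√(3)/2) + 2·√(3) + O(x^6).
The coefficient of x^5 is -1/60 + 5·√(3)/48.

Final answer: -1/60 + 5·√(3)/48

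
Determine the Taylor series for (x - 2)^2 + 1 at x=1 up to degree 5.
2 - 2·(x - 1) + (x - 1)^2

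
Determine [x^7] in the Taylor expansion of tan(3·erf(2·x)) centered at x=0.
Expand to order 7: tan(3·erf(2·x)) = x^7·(-221184/π^(5/2) - 128/(7·√(π)) + 29184/(5·π^(3/2)) + 67682304/(35·π^(7/2))) + x^5·(-2304/π^(3/2) + 96/(5·√(π)) + 165888/(5·π^(5/2))) + x^3·(-16/√(π) + 576/π^(3/2)) + 12·x/√(π) + O(x^8).
The coefficient of x^7 is -221184/π^(5/2) - 128/(7·√(π)) + 29184/(5·π^(3/2)) + 67682304/(35·π^(7/2)).

Final answer: -221184/π^(5/2) - 128/(7·√(π)) + 29184/(5·π^(3/2)) + 67682304/(35·π^(7/2))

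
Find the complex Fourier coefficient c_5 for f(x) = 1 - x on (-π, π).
Compute the real Fourier coefficients first: a_5 = 0, b_5 = -2/5.
Then c_5 = (a_5 − i·b_5)/2 = i/5.

Final answer: i/5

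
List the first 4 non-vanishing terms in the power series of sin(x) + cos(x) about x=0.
-x^3/6 - x^2/2 + x + 1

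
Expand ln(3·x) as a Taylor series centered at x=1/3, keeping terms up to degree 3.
3·(x - 1/3) - 9·(x - 1/3)^2/2 + 9·(x - 1/3)^3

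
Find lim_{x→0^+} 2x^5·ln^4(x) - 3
The product is a 0·∞ indeterminate form at x → 0⁺.
Rewrite the product as 2·ln^4(x) / x^(-5) and apply L'Hôpital, or use the standard hierarchy x^(-5) ≫ |ln x|^4 as x → 0⁺.
The indeterminate product → 0, so the limit = -3.

Final answer: -3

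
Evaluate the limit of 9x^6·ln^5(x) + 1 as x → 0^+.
The product is a 0·∞ indeterminate form at x → 0⁺.
Rewrite the product as 9·ln^5(x) / x^(-6) and apply L'Hôpital, or use the standard hierarchy x^(-6) ≫ |ln x|^5 as x → 0⁺.
The indeterminate product → 0, so the limit = 1.

Final answer: 1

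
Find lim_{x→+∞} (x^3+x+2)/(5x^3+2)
This is an ∞/∞ indeterminate form as x → +∞.
Divide numerator and denominator by x^3 and let the lower-order terms vanish; the leading terms give 1/5.
Limit = 1/5.

Final answer: 1/5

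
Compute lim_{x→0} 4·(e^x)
Direct substitution at x = 0 gives 4.

Final answer: 4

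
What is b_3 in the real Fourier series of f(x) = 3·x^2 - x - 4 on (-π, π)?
b_3 = (1/π) ∫_{-π}^{π} f(x)·sin(3x) dx.
Evaluate the integral (use parity and integration by parts as needed): b_3 = -2/3.

Final answer: -2/3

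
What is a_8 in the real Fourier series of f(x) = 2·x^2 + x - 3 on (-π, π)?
a_8 = (1/π) ∫_{-π}^{π} f(x)·cos(8x) dx.
Evaluate the integral (use parity and integration by parts as needed): a_8 = 1/8.

Final answer: 1/8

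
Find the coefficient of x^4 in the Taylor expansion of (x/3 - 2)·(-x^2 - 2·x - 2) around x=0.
Expand to order 4: (x/3 - 2)·(-x^2 - 2·x - 2) = -x^3/3 + 4·x^2/3 + 10·x/3 + 4 + O(x^5).
The coefficient of x^4 is 0.

Final answer: 0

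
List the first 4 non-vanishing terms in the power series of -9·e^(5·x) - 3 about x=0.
-375·x^3/2 - 225·x^2/2 - 45·x - 12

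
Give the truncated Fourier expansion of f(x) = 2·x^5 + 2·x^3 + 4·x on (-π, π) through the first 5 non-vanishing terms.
(-76·π^2 + 4·π^4 + 464)·sin(x) + (-2·π^4 - 16 + 8·π^2)·sin(2·x) + (-44·π^2/27 + 304/81 + 4·π^4/3)·sin(3·x) + (-π^4 - 67/32 + π^2/4)·sin(4·x) + (976/625 + 4·π^2/25 + 4·π^4/5)·sin(5·x)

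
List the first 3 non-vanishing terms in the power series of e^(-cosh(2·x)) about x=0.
4·x^4·e^(-1)/3 - 2·x^2·e^(-1) + e^(-1)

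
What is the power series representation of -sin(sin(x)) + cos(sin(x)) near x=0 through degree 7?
8·x^7/315 - 37·x^6/720 - x^5/10 + 5·x^4/24 + x^3/3 - x^2/2 - x + 1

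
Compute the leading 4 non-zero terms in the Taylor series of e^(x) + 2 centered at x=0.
x^3/6 + x^2/2 + x + 3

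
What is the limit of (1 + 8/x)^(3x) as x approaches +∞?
As x → +∞: write (1 + 8/x)^(3x) = ((1 + 8/x)^x)^3 → (e^8)^3 = e^24.
Limit = e^(24).

Final answer: e^(24)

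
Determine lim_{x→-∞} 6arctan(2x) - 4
Evaluate the dominant behaviour as x → -∞; each term tends to a finite value or vanishes.
Limit = -3·π - 4.

Final answer: -3·π - 4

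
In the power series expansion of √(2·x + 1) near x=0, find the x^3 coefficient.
Expand to order 3: √(2·x + 1) = x^3/2 - x^2/2 + x + 1 + O(x^4).
The coefficient of x^3 is 1/2.

Final answer: 1/2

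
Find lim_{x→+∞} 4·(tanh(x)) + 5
Evaluate the dominant behaviour as x → +∞; each term tends to a finite value or vanishes.
Limit = 9.

Final answer: 9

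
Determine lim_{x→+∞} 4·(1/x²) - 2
Evaluate the dominant behaviour as x → +∞; each term tends to a finite value or vanishes.
Limit = -2.

Final answer: -2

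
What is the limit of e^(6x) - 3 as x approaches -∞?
Evaluate the dominant behaviour as x → -∞; each term tends to a finite value or vanishes.
Limit = -3.

Final answer: -3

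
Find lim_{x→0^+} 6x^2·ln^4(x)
This is a 0·∞ indeterminate form at x → 0⁺.
Rewrite the product as 6·ln^4(x) / x^(-2) and apply L'Hôpital, or use the standard hierarchy x^(-2) ≫ |ln x|^4 as x → 0⁺.
The indeterminate product → 0, so the limit = 0.

Final answer: 0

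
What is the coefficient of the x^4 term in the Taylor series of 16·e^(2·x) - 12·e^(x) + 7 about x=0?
Expand to order 4: 16·e^(2·x) - 12·e^(x) + 7 = 61·x^4/6 + 58·x^3/3 + 26·x^2 + 20·x + 11 + O(x^5).
The coefficient of x^4 is 61/6.

Final answer: 61/6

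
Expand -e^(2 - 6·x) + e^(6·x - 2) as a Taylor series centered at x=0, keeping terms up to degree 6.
x^6·(-324·e^(2)/5 + 324·e^(-2)/5) + x^5·(324·e^(-2)/5 + 324·e^(2)/5) + x^4·(-54·e^(2) + 54·e^(-2)) + x^3·(36·e^(-2) + 36·e^(2)) + x^2·(-18·e^(2) + 18·e^(-2)) + x·(6·e^(-2) + 6·e^(2)) - e^(2) + e^(-2)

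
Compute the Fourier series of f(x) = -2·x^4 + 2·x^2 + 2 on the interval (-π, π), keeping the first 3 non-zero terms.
(-104 + 16·π^2)·cos(x) + (8 - 4·π^2)·cos(2·x) - 2·π^4/5 + 2 + 2·π^2/3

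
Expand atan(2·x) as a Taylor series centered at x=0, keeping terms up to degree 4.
-8·x^3/3 + 2·x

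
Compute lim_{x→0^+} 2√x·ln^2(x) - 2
The product is a 0·∞ indeterminate form at x → 0⁺.
Rewrite the product as 2·ln^2(x) / x^(-1/2) and apply L'Hôpital, or use the standard hierarchy x^(-1/2) ≫ |ln x|^2 as x → 0⁺.
The indeterminate product → 0, so the limit = -2.

Final answer: -2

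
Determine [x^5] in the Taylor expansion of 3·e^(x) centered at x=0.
Expand to order 5: 3·e^(x) = x^5/40 + x^4/8 + x^3/2 + 3·x^2/2 + 3·x + 3 + O(x^6).
The coefficient of x^5 is 1/40.

Final answer: 1/40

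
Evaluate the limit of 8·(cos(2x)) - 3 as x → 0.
Direct substitution at x = 0 gives 5.

Final answer: 5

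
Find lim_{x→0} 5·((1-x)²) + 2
Direct substitution at x = 0 gives 7.

Final answer: 7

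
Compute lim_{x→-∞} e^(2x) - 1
Evaluate the dominant behaviour as x → -∞; each term tends to a finite value or vanishes.
Limit = -1.

Final answer: -1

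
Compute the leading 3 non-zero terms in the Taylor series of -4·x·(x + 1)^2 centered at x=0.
-4·x^3 - 8·x^2 - 4·x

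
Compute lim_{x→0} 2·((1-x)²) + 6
Direct substitution at x = 0 gives 8.

Final answer: 8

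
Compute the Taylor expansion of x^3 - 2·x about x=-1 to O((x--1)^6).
1 + (x + 1) - 3·(x + 1)^2 + (x + 1)^3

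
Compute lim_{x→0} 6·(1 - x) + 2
Direct substitution at x = 0 gives 8.

Final answer: 8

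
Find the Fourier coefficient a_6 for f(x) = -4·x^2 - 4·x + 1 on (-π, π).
a_6 = (1/π) ∫_{-π}^{π} f(x)·cos(6x) dx.
Evaluate the integral (use parity and integration by parts as needed): a_6 = -4/9.

Final answer: -4/9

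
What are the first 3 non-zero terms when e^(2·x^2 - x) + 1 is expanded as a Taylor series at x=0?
5·x^2/2 - x + 2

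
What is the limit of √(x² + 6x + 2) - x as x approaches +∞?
As x → +∞: multiply by the conjugate to get (6x+2)/(√(x²+6x+2)+x); the denominator ~ 2x, so the limit is 6/2 = 3.
Limit = 3.

Final answer: 3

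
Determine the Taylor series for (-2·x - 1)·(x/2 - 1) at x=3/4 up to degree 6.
25/16 - (x - 3/4)^2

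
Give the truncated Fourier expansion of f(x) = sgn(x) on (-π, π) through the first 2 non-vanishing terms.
4·sin(x)/π + 4·sin(3·x)/(3·π)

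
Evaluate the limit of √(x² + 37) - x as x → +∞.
This is an ∞ − ∞ indeterminate form.
Multiply and divide by the conjugate √(x²+37) + x; the x² terms cancel, leaving 37/(√(x²+37)+x) → 0.
Limit = 0.

Final answer: 0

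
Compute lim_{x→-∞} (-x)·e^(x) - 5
The product is a 0·∞ indeterminate form at x → -∞.
Rewrite the product as (-x) / e^(-x) (an ∞/∞ form) and apply L'Hôpital, or use the standard hierarchy e^(|x|) ≫ |(-x)| as x → -∞.
The indeterminate product → 0, so the limit = -5.

Final answer: -5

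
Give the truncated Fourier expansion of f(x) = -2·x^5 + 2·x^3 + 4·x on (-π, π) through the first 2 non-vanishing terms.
(-496 - 4·π^4 + 84·π^2)·sin(x) + (-12·π^2 + 14 + 2·π^4)·sin(2·x)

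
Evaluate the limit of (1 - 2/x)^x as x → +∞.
As x → +∞: this is the defining limit (1 - 2/x)^x → e^(-2).
Limit = e^(-2).

Final answer: e^(-2)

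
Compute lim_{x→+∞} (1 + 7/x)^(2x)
As x → +∞: write (1 + 7/x)^(2x) = ((1 + 7/x)^x)^2 → (e^7)^2 = e^14.
Limit = e^(14).

Final answer: e^(14)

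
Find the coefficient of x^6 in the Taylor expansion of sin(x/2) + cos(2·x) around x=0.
Expand to order 6: sin(x/2) + cos(2·x) = -4·x^6/45 + x^5/3840 + 2·x^4/3 - x^3/48 - 2·x^2 + x/2 + 1 + O(x^7).
The coefficient of x^6 is -4/45.

Final answer: -4/45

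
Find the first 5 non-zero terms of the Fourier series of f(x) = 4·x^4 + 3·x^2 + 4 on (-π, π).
(180 - 32·π^2)·cos(x) + (-9 + 8·π^2)·cos(2·x) + (28/27 - 32·π^2/9)·cos(3·x) + 2·π^2·cos(4·x) + 4 + π^2 + 4·π^4/5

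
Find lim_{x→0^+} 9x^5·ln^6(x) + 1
The product is a 0·∞ indeterminate form at x → 0⁺.
Rewrite the product as 9·ln^6(x) / x^(-5) and apply L'Hôpital, or use the standard hierarchy x^(-5) ≫ |ln x|^6 as x → 0⁺.
The indeterminate product → 0, so the limit = 1.

Final answer: 1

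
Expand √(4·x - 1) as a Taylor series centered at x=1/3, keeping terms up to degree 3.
√(3)/3 + 2·√(3)·(x - 1/3) - 6·√(3)·(x - 1/3)^2 + 36·√(3)·(x - 1/3)^3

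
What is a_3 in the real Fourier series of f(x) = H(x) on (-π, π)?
a_3 = (1/π) ∫_{-π}^{π} f(x)·cos(3x) dx.
Evaluate the integral (use parity and integration by parts as needed): a_3 = 0.

Final answer: 0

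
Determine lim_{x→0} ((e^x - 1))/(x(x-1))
Both numerator and denominator → 0 as x → 0; this is a 0/0 indeterminate form.
Expand each to leading order near x = 0: numerator ~ x, denominator ~ -x.
The limit of the ratio is -1.

Final answer: -1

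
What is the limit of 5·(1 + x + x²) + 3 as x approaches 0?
Direct substitution at x = 0 gives 8.

Final answer: 8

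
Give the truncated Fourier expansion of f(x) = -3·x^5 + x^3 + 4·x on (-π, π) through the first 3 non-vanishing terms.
(-724 - 6·π^4 + 122·π^2)·sin(x) + (-16·π^2 + 20 + 3·π^4)·sin(2·x) + (-2·π^4 - 20/27 + 46·π^2/9)·sin(3·x)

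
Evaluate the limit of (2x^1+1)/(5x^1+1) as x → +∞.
This is an ∞/∞ indeterminate form as x → +∞.
Divide numerator and denominator by x and let the lower-order terms vanish; the leading terms give 2/5.
Limit = 2/5.

Final answer: 2/5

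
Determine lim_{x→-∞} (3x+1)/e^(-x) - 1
The quotient is an ∞/∞ indeterminate form as x → -∞.
Compare growth rates of the dominant terms (exponentials ≫ polynomials ≫ logarithms), or apply L'Hôpital's rule; the quotient → 0.
Adding the constant: 0 - 1 = -1. Limit = -1.

Final answer: -1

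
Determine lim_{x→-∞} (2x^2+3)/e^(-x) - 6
The quotient is an ∞/∞ indeterminate form as x → -∞.
Compare growth rates of the dominant terms (exponentials ≫ polynomials ≫ logarithms), or apply L'Hôpital's rule; the quotient → 0.
Adding the constant: 0 - 6 = -6. Limit = -6.

Final answer: -6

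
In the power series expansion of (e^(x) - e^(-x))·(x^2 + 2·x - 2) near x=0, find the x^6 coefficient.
Expand to order 6: (e^(x) - e^(-x))·(x^2 + 2·x - 2) = x^6/30 + 3·x^5/10 + 2·x^4/3 + 4·x^3/3 + 4·x^2 - 4·x + O(x^7).
The coefficient of x^6 is 1/30.

Final answer: 1/30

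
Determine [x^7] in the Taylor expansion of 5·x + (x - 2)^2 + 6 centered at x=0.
Expand to order 7: 5·x + (x - 2)^2 + 6 = x^2 + x + 10 + O(x^8).
The coefficient of x^7 is 0.

Final answer: 0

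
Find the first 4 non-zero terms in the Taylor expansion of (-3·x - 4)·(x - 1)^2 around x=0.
-3·x^3 + 2·x^2 + 5·x - 4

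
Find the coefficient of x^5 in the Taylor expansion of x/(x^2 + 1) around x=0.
Expand to order 5: x/(x^2 + 1) = x^5 - x^3 + x + O(x^6).
The coefficient of x^5 is 1.

Final answer: 1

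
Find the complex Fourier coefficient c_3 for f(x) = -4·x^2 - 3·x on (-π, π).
Compute the real Fourier coefficients first: a_3 = 16/9, b_3 = -2.
Then c_3 = (a_3 − i·b_3)/2 = 8/9 + i.

Final answer: 8/9 + i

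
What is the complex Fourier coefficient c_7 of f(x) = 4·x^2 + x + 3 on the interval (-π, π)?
Compute the real Fourier coefficients first: a_7 = -16/49, b_7 = 2/7.
Then c_7 = (a_7 − i·b_7)/2 = -8/49 - i/7.

Final answer: -8/49 - i/7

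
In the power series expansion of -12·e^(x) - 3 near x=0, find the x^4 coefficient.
Expand to order 4: -12·e^(x) - 3 = -x^4/2 - 2·x^3 - 6·x^2 - 12·x - 15 + O(x^5).
The coefficient of x^4 is -1/2.

Final answer: -1/2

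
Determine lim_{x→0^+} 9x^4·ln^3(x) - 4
The product is a 0·∞ indeterminate form at x → 0⁺.
Rewrite the product as 9·ln^3(x) / x^(-4) and apply L'Hôpital, or use the standard hierarchy x^(-4) ≫ |ln x|^3 as x → 0⁺.
The indeterminate product → 0, so the limit = -4.

Final answer: -4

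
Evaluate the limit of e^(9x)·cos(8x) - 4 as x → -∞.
Evaluate the dominant behaviour as x → -∞; each term tends to a finite value or vanishes.
Limit = -4.

Final answer: -4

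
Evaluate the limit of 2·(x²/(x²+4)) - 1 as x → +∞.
Evaluate the dominant behaviour as x → +∞; each term tends to a finite value or vanishes.
Limit = 1.

Final answer: 1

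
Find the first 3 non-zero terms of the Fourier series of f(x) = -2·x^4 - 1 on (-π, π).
(-96 + 16·π^2)·cos(x) + (6 - 4·π^2)·cos(2·x) - 2·π^4/5 - 1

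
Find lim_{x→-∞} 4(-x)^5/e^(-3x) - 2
The quotient is an ∞/∞ indeterminate form as x → -∞.
Compare growth rates of the dominant terms (exponentials ≫ polynomials ≫ logarithms), or apply L'Hôpital's rule; the quotient → 0.
Adding the constant: 0 - 2 = -2. Limit = -2.

Final answer: -2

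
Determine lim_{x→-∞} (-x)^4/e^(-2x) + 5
The quotient is an ∞/∞ indeterminate form as x → -∞.
Compare growth rates of the dominant terms (exponentials ≫ polynomials ≫ logarithms), or apply L'Hôpital's rule; the quotient → 0.
Adding the constant: 0 + 5 = 5. Limit = 5.

Final answer: 5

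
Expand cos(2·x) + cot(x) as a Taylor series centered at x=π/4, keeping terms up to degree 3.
1 - 4·(x - π/4) + 2·(x - π/4)^2 - 4·(x - π/4)^3/3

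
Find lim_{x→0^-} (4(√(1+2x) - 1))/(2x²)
Both numerator and denominator → 0 as x → 0^-; this is a 0/0 indeterminate form.
Expand each to leading order near x = 0: numerator ~ 4·x, denominator ~ 2·x^2.
The limit of the ratio is -∞.

Final answer: -∞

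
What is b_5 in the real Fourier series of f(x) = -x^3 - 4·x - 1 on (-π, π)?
b_5 = (1/π) ∫_{-π}^{π} f(x)·sin(5x) dx.
Evaluate the integral (use parity and integration by parts as needed): b_5 = -2·π^2/5 - 188/125.

Final answer: -2·π^2/5 - 188/125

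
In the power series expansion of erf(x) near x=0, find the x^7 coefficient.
Expand to order 7: erf(x) = -x^7/(21·√(π)) + x^5/(5·√(π)) - 2·x^3/(3·√(π)) + 2·x/√(π) + O(x^8).
The coefficient of x^7 is -1/(21·√(π)).

Final answer: -1/(21·√(π))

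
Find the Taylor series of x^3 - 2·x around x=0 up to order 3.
x^3 - 2·x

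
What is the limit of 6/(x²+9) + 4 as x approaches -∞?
Evaluate the dominant behaviour as x → -∞; each term tends to a finite value or vanishes.
Limit = 4.

Final answer: 4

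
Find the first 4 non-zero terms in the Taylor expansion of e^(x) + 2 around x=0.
x^3/6 + x^2/2 + x + 3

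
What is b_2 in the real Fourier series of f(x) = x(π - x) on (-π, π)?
b_2 = (1/π) ∫_{-π}^{π} f(x)·sin(2x) dx.
Evaluate the integral (use parity and integration by parts as needed): b_2 = -π.

Final answer: -π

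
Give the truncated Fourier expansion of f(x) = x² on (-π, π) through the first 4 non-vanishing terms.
-4·cos(x) + cos(2·x) - 4·cos(3·x)/9 + π^2/3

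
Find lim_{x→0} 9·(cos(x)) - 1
Direct substitution at x = 0 gives 8.

Final answer: 8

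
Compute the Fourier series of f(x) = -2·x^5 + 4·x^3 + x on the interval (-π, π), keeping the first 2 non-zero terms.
(-526 - 4·π^4 + 88·π^2)·sin(x) + (-14·π^2 + 20 + 2·π^4)·sin(2·x)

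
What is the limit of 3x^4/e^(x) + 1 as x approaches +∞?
The quotient is an ∞/∞ indeterminate form as x → +∞.
The exponential denominator e^(x) dominates the polynomial numerator (e^x ≫ x^4 as x → ∞), so the quotient → 0.
Adding the constant: 0 + 1 = 1. Limit = 1.

Final answer: 1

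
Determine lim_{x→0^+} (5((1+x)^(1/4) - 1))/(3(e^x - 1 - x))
Both numerator and denominator → 0 as x → 0^+; this is a 0/0 indeterminate form.
Expand each to leading order near x = 0: numerator ~ 5·x/4, denominator ~ 3·x^2/2.
The limit of the ratio is ∞.

Final answer: ∞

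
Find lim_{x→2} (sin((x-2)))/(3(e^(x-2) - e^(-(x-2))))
Both numerator and denominator → 0 as x → 2; this is a 0/0 indeterminate form.
Expand each to leading order near x = 2: numerator ~ (x - 2), denominator ~ 6·(x - 2).
The limit of the ratio is 1/6.

Final answer: 1/6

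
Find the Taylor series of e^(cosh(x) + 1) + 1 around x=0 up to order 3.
x^2·e^(2)/2 + 1 + e^(2)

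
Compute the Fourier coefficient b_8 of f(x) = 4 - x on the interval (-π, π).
b_8 = (1/π) ∫_{-π}^{π} f(x)·sin(8x) dx.
Evaluate the integral (use parity and integration by parts as needed): b_8 = 1/4.

Final answer: 1/4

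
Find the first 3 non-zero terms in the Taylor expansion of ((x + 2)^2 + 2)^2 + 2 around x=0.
28·x^2 + 48·x + 38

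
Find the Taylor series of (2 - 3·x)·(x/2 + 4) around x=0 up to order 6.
-3·x^2/2 - 11·x + 8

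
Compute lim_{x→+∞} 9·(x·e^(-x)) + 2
Evaluate the dominant behaviour as x → +∞; each term tends to a finite value or vanishes.
Limit = 2.

Final answer: 2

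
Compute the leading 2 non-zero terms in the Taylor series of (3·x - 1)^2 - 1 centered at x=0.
9·x^2 - 6·x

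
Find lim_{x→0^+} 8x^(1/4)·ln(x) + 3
The product is a 0·∞ indeterminate form at x → 0⁺.
Rewrite the product as 8·ln(x) / x^(-1/4) and apply L'Hôpital, or use the standard hierarchy x^(-1/4) ≫ |ln x| as x → 0⁺.
The indeterminate product → 0, so the limit = 3.

Final answer: 3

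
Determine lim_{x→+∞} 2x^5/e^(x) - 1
The quotient is an ∞/∞ indeterminate form as x → +∞.
The exponential denominator e^(x) dominates the polynomial numerator (e^x ≫ x^5 as x → ∞), so the quotient → 0.
Adding the constant: 0 - 1 = -1. Limit = -1.

Final answer: -1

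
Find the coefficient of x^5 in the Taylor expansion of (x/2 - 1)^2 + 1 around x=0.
Expand to order 5: (x/2 - 1)^2 + 1 = x^2/4 - x + 2 + O(x^6).
The coefficient of x^5 is 0.

Final answer: 0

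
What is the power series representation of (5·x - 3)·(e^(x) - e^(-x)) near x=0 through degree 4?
5·x^4/3 - x^3 + 10·x^2 - 6·x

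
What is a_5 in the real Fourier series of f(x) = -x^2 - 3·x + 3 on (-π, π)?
a_5 = (1/π) ∫_{-π}^{π} f(x)·cos(5x) dx.
Evaluate the integral (use parity and integration by parts as needed): a_5 = 4/25.

Final answer: 4/25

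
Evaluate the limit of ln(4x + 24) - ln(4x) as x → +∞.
This is an ∞ − ∞ indeterminate form.
Combine the logarithms: ln(4x+24) − ln(4x) = ln((4x+24)/(4x)) = ln(1 + 24/(4x)) → ln(1) = 0.
Limit = 0.

Final answer: 0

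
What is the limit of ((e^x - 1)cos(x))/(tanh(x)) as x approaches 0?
Both numerator and denominator → 0 as x → 0; this is a 0/0 indeterminate form.
Expand each to leading order near x = 0: numerator ~ x, denominator ~ x.
The limit of the ratio is 1.

Final answer: 1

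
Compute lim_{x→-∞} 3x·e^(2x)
This is a 0·∞ indeterminate form at x → -∞.
Rewrite the product as 3x / e^(-2x) (an ∞/∞ form) and apply L'Hôpital, or use the standard hierarchy e^(2|x|) ≫ |x| as x → -∞.
The indeterminate product → 0, so the limit = 0.

Final answer: 0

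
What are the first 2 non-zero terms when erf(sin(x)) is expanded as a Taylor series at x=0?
-x^3/√(π) + 2·x/√(π)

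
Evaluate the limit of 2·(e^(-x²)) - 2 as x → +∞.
Evaluate the dominant behaviour as x → +∞; each term tends to a finite value or vanishes.
Limit = -2.

Final answer: -2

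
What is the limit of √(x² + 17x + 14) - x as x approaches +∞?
This is an ∞ − ∞ indeterminate form.
Multiply and divide by the conjugate √(x²+17x + 14) + x; the x² terms cancel, leaving (17x + 14)/(√(x²+17x + 14)+x) → 17/2.
Limit = 17/2.

Final answer: 17/2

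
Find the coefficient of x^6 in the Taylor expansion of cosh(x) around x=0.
Expand to order 6: cosh(x) = x^6/720 + x^4/24 + x^2/2 + 1 + O(x^7).
The coefficient of x^6 is 1/720.

Final answer: 1/720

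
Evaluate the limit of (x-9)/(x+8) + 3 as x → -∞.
Evaluate the dominant behaviour as x → -∞; each term tends to a finite value or vanishes.
Limit = 4.

Final answer: 4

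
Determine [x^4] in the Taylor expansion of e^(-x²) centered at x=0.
Expand to order 4: e^(-x²) = x^4/2 - x^2 + 1 + O(x^5).
The coefficient of x^4 is 1/2.

Final answer: 1/2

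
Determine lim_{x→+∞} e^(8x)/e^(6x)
This is an ∞/∞ indeterminate form as x → +∞.
Rewrite e^(8x)/e^(6x) = e^((8−6)x) = e^(2x); the exponent coefficient is 2 > 0 so e^(2x) → ∞.
Limit = ∞.

Final answer: ∞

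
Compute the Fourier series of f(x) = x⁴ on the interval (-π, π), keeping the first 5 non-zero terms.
(48 - 8·π^2)·cos(x) + (-3 + 2·π^2)·cos(2·x) + (16/27 - 8·π^2/9)·cos(3·x) + (-3/16 + π^2/2)·cos(4·x) + π^4/5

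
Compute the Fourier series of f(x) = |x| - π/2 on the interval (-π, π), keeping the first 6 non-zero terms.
-4·cos(x)/π - 4·cos(3·x)/(9·π) - 4·cos(5·x)/(25·π) - 4·cos(7·x)/(49·π) - 4·cos(9·x)/(81·π) - 4·cos(11·x)/(121·π)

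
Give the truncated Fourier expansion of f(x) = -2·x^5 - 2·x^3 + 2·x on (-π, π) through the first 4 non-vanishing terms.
(-452 - 4·π^4 + 76·π^2)·sin(x) + (-8·π^2 + 10 + 2·π^4)·sin(2·x) + (-4·π^4/3 + 20/81 + 44·π^2/27)·sin(3·x) + (-π^2/4 - 29/32 + π^4)·sin(4·x)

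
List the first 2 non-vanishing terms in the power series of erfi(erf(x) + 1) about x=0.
4·e·x/π + erfi(1)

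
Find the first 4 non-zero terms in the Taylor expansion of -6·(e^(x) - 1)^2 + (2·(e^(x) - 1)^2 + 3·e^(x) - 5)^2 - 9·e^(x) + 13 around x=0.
7·x^3/2 - 31·x^2/2 - 21·x + 8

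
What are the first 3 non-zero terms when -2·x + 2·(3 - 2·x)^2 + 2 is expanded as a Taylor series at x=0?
8·x^2 - 26·x + 20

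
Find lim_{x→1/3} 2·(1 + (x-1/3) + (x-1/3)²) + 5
Direct substitution at x = 1/3 gives 7.

Final answer: 7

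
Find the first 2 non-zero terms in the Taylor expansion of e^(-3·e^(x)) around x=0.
-3·x·e^(-3) + e^(-3)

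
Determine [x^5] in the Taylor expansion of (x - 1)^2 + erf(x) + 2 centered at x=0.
Expand to order 5: (x - 1)^2 + erf(x) + 2 = x^5/(5·√(π)) - 2·x^3/(3·√(π)) + x^2 + x·(-2 + 2/√(π)) + 3 + O(x^6).
The coefficient of x^5 is 1/(5·√(π)).

Final answer: 1/(5·√(π))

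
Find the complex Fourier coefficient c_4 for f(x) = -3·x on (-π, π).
Compute the real Fourier coefficients first: a_4 = 0, b_4 = 3/2.
Then c_4 = (a_4 − i·b_4)/2 = -3·i/4.

Final answer: -3·i/4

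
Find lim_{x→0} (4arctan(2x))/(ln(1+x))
Both numerator and denominator → 0 as x → 0; this is a 0/0 indeterminate form.
Expand each to leading order near x = 0: numerator ~ 8·x, denominator ~ x.
The limit of the ratio is 8.

Final answer: 8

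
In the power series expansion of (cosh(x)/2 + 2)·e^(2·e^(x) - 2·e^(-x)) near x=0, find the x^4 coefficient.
Expand to order 4: (cosh(x)/2 + 2)·e^(2·e^(x) - 2·e^(-x)) = 1697·x^4/48 + 88·x^3/3 + 81·x^2/4 + 10·x + 5/2 + O(x^5).
The coefficient of x^4 is 1697/48.

Final answer: 1697/48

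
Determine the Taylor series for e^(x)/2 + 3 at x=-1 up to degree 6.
(1 + 6·e)·e^(-1)/2 + e^(-1)·(x + 1)/2 + e^(-1)·(x + 1)^2/4 + e^(-1)·(x + 1)^3/12 + e^(-1)·(x + 1)^4/48 + e^(-1)·(x + 1)^5/240 + e^(-1)·(x + 1)^6/1440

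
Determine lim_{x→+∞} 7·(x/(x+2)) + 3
Evaluate the dominant behaviour as x → +∞; each term tends to a finite value or vanishes.
Limit = 10.

Final answer: 10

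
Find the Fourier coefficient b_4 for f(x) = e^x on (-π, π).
b_4 = (1/π) ∫_{-π}^{π} f(x)·sin(4x) dx.
Evaluate the integral (use parity and integration by parts as needed): b_4 = (4 - 4·e^(2·π))·e^(-π)/(17·π).

Final answer: (4 - 4·e^(2·π))·e^(-π)/(17·π)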